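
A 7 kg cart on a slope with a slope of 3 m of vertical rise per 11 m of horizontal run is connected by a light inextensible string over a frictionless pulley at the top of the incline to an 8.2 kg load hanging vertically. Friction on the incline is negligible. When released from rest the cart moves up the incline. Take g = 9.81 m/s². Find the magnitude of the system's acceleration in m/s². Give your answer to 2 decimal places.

For the cart on the incline: the weight component along the slope is m₁g sin 15.26° = 7 × 9.81 × 0.2631 = 18.067 N and the normal force is N = m₁g cos 15.26° = 66.250 N.
Newton's second law for the cart (up-slope positive): T − 18.067 = 7 a. For the hanging load (downward positive): 8.2 × 9.81 − T = 8.2 a.
Adding the two equations eliminates T: 62.375 = 15.2 a, so a = 4.1036 m/s².

4.10 m/s²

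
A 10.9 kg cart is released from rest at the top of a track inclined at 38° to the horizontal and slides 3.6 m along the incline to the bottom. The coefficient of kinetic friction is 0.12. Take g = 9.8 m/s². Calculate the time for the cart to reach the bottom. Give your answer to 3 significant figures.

1.19 s

The weight component along the incline is mg sin 38° = 65.765 N and the normal force is N = mg cos 38° = 84.175 N.
Friction up the slope is f = μN = 0.12 × 84.175 = 10.101 N, so the net downslope force is 65.765 − 10.101 = 55.664 N and a = 55.664 / 10.9 = 5.1068 m/s².
Starting from rest, L = ½at², so t = √(2L/a) = √(2 × 3.6 / 5.1068) = 1.1874 s.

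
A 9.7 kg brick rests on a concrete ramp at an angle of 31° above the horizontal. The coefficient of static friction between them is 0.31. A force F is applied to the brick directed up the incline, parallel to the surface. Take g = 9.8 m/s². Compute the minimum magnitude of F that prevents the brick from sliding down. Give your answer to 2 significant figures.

24 N

The normal force is N = mg cos 31° = 81.482 N. With F at its minimum the brick is on the verge of sliding down, so static friction is at its maximum μ_s N = 0.31 × 81.482 = 25.259 N and acts up the slope.
Equilibrium along the incline: F + μ_s N = mg sin 31°, so F = 48.960 − 25.259 = 23.701 N.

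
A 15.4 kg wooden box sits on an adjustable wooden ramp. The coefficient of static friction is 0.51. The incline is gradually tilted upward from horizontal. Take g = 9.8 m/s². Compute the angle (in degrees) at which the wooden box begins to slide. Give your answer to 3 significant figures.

At the threshold of sliding, static friction is at its maximum μ_s N and exactly balances the weight component along the incline: mg sin θ = μ_s mg cos θ.
Hence tan θ = μ_s = 0.51, so θ = arctan(0.51) = 27.0216°.

27.0°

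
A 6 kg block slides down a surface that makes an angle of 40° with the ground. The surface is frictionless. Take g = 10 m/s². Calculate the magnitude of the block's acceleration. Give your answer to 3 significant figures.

6.43 m/s²

Resolving the weight along the incline: the component pulling the block down the slope is mg sin 40° = 6 × 10 × 0.6428 = 38.568 N, and the normal force is N = mg cos 40° = 6 × 10 × 0.7660 = 45.960 N.
With no friction the net force along the incline is 38.568 N, so a = g sin 40° = 38.568 / 6 = 6.4280 m/s².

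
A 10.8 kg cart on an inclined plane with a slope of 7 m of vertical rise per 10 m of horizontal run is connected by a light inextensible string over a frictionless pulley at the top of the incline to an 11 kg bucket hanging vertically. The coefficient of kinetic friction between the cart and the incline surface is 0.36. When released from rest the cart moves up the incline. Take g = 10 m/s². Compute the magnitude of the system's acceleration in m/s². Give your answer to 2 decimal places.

0.74 m/s²

For the cart on the incline: the weight component along the slope is m₁g sin 34.99° = 10.8 × 10 × 0.5735 = 61.938 N and the normal force is N = m₁g cos 34.99° = 88.477 N.
Kinetic friction opposes the cart's motion up the incline: f = μN = 0.36 × 88.477 = 31.852 N acting down the slope.
Newton's second law for the cart (up-slope positive): T − 61.938 − 31.852 = 10.8 a. For the hanging bucket (downward positive): 11 × 10 − T = 11 a.
Adding the two equations eliminates T: 16.210 = 21.8 a, so a = 0.7436 m/s².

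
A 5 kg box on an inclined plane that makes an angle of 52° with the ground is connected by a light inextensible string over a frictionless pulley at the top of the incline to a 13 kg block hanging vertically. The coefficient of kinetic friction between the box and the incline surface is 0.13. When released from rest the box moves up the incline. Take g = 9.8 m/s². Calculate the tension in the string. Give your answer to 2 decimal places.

66.11 N

For the box on the incline: the weight component along the slope is m₁g sin 52° = 5 × 9.8 × 0.7880 = 38.612 N and the normal force is N = m₁g cos 52° = 30.167 N.
Kinetic friction opposes the box's motion up the incline: f = μN = 0.13 × 30.167 = 3.922 N acting down the slope.
Newton's second law for the box (up-slope positive): T − 38.612 − 3.922 = 5 a. For the hanging block (downward positive): 13 × 9.8 − T = 13 a.
Adding the two equations eliminates T: 84.866 = 18 a, so a = 4.7148 m/s².
Then from the hanging block's equation, T = 13 × (9.8 − 4.7148) = 66.108 N.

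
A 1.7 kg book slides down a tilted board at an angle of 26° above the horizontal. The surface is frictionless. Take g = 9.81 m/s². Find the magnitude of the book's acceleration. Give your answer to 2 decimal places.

4.30 m/s²

Resolving the weight along the incline: the component pulling the book down the slope is mg sin 26° = 1.7 × 9.81 × 0.4384 = 7.311 N, and the normal force is N = mg cos 26° = 1.7 × 9.81 × 0.8988 = 14.989 N.
With no friction the net force along the incline is 7.311 N, so a = g sin 26° = 7.311 / 1.7 = 4.3006 m/s².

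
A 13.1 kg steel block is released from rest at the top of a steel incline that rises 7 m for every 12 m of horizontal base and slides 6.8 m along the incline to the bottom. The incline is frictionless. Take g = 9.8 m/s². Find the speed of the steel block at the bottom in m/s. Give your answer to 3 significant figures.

8.19 m/s

The weight component along the incline is mg sin 30.26° = 64.687 N and the normal force is N = mg cos 30.26° = 110.892 N.
With no friction, a = g sin 30.26° = 4.9379 m/s².
Starting from rest over a distance of 6.8 m, v² = 2aL = 2 × 4.9379 × 6.8 = 67.1554, so v = 8.1948 m/s.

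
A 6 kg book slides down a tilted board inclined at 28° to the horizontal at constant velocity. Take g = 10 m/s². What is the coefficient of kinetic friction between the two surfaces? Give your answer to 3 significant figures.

At constant velocity the net force along the incline is zero: mg sin 28° = μ mg cos 28°.
So μ = tan 28° = 0.4695 / 0.8829 = 0.5318.

0.532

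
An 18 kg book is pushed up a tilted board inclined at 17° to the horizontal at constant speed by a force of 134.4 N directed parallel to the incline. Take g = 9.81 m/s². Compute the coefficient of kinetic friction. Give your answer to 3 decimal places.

0.490

At constant speed ΣF = 0 along the incline. The applied 134.4 N acts up the slope; the weight component mg sin 17° = 51.627 N and kinetic friction μN both act down the slope.
So 134.4 = 51.627 + μ × 168.864, giving μ = (134.4 − 51.627) / 168.864 = 0.4902.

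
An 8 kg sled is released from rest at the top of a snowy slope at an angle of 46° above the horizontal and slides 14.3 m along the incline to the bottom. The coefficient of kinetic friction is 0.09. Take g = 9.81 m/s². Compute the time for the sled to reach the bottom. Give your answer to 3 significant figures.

The weight component along the incline is mg sin 46° = 56.454 N and the normal force is N = mg cos 46° = 54.517 N.
Friction up the slope is f = μN = 0.09 × 54.517 = 4.907 N, so the net downslope force is 56.454 − 4.907 = 51.547 N and a = 51.547 / 8 = 6.4434 m/s².
Starting from rest, L = ½at², so t = √(2L/a) = √(2 × 14.3 / 6.4434) = 2.1068 s.

2.11 s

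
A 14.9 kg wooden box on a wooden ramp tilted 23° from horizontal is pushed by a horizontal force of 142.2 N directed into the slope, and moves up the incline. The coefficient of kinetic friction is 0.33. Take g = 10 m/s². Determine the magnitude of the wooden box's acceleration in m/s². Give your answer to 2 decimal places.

0.61 m/s²

The horizontal push has components F cos 23° = 142.2 × 0.9205 = 130.895 N up the incline and F sin 23° = 142.2 × 0.3907 = 55.558 N pressing into the surface.
The normal force is therefore N = mg cos 23° + F sin 23° = 137.154 + 55.558 = 192.712 N, and kinetic friction down the slope is μN = 0.33 × 192.712 = 63.595 N.
Along the incline: F cos 23° − mg sin 23° − μN = ma, so 130.895 − 58.214 − 63.595 = 14.9 a, giving a = 0.6098 m/s².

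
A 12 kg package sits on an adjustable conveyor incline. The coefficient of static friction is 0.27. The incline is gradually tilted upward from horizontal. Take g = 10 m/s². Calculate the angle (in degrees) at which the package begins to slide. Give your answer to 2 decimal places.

15.11°

At the threshold of sliding, static friction is at its maximum μ_s N and exactly balances the weight component along the incline: mg sin θ = μ_s mg cos θ.
Hence tan θ = μ_s = 0.27, so θ = arctan(0.27) = 15.1096°.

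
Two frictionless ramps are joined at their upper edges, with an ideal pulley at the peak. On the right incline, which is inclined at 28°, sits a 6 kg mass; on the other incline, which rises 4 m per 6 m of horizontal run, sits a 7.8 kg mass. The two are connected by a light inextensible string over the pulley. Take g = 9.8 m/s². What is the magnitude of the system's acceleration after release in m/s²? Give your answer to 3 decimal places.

1.072 m/s²

Resolve each weight along its own incline: the 6 kg mass has component 6 × 9.8 × sin 28° = 27.605 N down its slope, and the 7.8 kg mass has 7.8 × 9.8 × sin 33.69° = 42.401 N down its slope.
The 7.8 kg side's 42.401 N exceeds the other side's 27.605 N, so that mass slides down and the 6 kg mass slides up. Taking that direction as positive, Newton's second law for the whole system gives 42.401 − 27.605 = (6 + 7.8) a, so a = 14.796 / 13.8 = 1.0722 m/s².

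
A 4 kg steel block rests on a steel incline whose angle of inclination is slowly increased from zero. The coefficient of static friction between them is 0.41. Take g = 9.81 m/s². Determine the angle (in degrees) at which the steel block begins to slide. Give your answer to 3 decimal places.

At the threshold of sliding, static friction is at its maximum μ_s N and exactly balances the weight component along the incline: mg sin θ = μ_s mg cos θ.
Hence tan θ = μ_s = 0.41, so θ = arctan(0.41) = 22.2936°.

22.294°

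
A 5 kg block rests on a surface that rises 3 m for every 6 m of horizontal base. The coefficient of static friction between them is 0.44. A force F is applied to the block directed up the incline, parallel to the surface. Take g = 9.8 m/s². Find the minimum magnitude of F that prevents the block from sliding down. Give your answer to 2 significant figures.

The normal force is N = mg cos 26.57° = 43.827 N. With F at its minimum the block is on the verge of sliding down, so static friction is at its maximum μ_s N = 0.44 × 43.827 = 19.284 N and acts up the slope.
Equilibrium along the incline: F + μ_s N = mg sin 26.57°, so F = 21.913 − 19.284 = 2.629 N.

2.6 N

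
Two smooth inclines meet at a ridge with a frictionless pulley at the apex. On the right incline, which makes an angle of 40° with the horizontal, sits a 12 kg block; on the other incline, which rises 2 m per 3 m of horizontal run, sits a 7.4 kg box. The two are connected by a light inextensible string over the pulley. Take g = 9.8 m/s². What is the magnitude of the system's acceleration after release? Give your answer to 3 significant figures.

1.82 m/s²

Resolve each weight along its own incline: the 12 kg mass has component 12 × 9.8 × sin 40° = 75.592 N down its slope, and the 7.4 kg mass has 7.4 × 9.8 × sin 33.69° = 40.227 N down its slope.
The 12 kg side's 75.592 N exceeds the other side's 40.227 N, so that mass slides down and the 7.4 kg mass slides up. Taking that direction as positive, Newton's second law for the whole system gives 75.592 − 40.227 = (12 + 7.4) a, so a = 35.365 / 19.4 = 1.8229 m/s².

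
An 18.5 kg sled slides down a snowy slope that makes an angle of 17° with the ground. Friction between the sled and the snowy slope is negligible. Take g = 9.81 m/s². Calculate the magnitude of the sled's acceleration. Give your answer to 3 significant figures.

Resolving the weight along the incline: the component pulling the sled down the slope is mg sin 17° = 18.5 × 9.81 × 0.2924 = 53.066 N, and the normal force is N = mg cos 17° = 18.5 × 9.81 × 0.9563 = 173.554 N.
With no friction the net force along the incline is 53.066 N, so a = g sin 17° = 53.066 / 18.5 = 2.8684 m/s².

2.87 m/s²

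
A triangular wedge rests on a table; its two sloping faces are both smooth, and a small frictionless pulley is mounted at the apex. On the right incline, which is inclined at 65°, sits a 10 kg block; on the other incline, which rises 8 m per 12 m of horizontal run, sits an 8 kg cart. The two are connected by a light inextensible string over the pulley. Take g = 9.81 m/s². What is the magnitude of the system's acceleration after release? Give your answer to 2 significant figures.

Resolve each weight along its own incline: the 10 kg mass has component 10 × 9.81 × sin 65° = 88.909 N down its slope, and the 8 kg mass has 8 × 9.81 × sin 33.69° = 43.533 N down its slope.
The 10 kg side's 88.909 N exceeds the other side's 43.533 N, so that mass slides down and the 8 kg mass slides up. Taking that direction as positive, Newton's second law for the whole system gives 88.909 − 43.533 = (10 + 8) a, so a = 45.376 / 18 = 2.5209 m/s².

2.5 m/s²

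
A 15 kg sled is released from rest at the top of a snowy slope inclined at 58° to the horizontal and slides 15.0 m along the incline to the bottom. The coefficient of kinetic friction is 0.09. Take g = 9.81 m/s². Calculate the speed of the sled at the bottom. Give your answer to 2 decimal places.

The weight component along the incline is mg sin 58° = 124.790 N and the normal force is N = mg cos 58° = 77.978 N.
Friction up the slope is f = μN = 0.09 × 77.978 = 7.018 N, so the net downslope force is 124.790 − 7.018 = 117.772 N and a = 117.772 / 15 = 7.8515 m/s².
Starting from rest over a distance of 15.0 m, v² = 2aL = 2 × 7.8515 × 15.0 = 235.5450, so v = 15.3475 m/s.

15.35 m/s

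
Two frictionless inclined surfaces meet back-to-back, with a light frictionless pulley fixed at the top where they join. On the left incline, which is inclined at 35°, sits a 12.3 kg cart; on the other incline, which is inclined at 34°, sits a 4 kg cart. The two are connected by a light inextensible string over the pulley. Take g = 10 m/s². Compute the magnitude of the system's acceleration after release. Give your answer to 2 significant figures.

3.0 m/s²

Resolve each weight along its own incline: the 12.3 kg mass has component 12.3 × 10 × sin 35° = 70.550 N down its slope, and the 4 kg mass has 4 × 10 × sin 34° = 22.368 N down its slope.
The 12.3 kg side's 70.550 N exceeds the other side's 22.368 N, so that mass slides down and the 4 kg mass slides up. Taking that direction as positive, Newton's second law for the whole system gives 70.550 − 22.368 = (12.3 + 4) a, so a = 48.182 / 16.3 = 2.9560 m/s².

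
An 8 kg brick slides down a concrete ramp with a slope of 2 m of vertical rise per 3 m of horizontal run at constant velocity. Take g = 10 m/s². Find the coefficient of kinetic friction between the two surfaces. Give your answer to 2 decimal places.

At constant velocity the net force along the incline is zero: mg sin 33.69° = μ mg cos 33.69°.
So μ = tan 33.69° = 0.5547 / 0.8321 = 0.6666.

0.67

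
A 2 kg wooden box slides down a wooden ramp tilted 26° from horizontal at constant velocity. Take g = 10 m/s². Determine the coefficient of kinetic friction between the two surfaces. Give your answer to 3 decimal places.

0.488

At constant velocity the net force along the incline is zero: mg sin 26° = μ mg cos 26°.
So μ = tan 26° = 0.4384 / 0.8988 = 0.4878.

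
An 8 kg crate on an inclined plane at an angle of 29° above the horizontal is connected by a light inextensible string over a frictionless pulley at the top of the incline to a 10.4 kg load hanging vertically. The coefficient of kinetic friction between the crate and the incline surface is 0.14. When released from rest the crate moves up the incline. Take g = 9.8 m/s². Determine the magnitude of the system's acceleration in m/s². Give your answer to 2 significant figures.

For the crate on the incline: the weight component along the slope is m₁g sin 29° = 8 × 9.8 × 0.4848 = 38.008 N and the normal force is N = m₁g cos 29° = 68.570 N.
Kinetic friction opposes the crate's motion up the incline: f = μN = 0.14 × 68.570 = 9.600 N acting down the slope.
Newton's second law for the crate (up-slope positive): T − 38.008 − 9.600 = 8 a. For the hanging load (downward positive): 10.4 × 9.8 − T = 10.4 a.
Adding the two equations eliminates T: 54.312 = 18.4 a, so a = 2.9517 m/s².

3.0 m/s²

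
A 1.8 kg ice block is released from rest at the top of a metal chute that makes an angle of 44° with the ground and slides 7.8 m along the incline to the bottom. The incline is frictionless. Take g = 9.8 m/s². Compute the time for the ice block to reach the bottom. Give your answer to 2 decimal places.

The weight component along the incline is mg sin 44° = 12.254 N and the normal force is N = mg cos 44° = 12.689 N.
With no friction, a = g sin 44° = 6.8077 m/s².
Starting from rest, L = ½at², so t = √(2L/a) = √(2 × 7.8 / 6.8077) = 1.5138 s.

1.51 s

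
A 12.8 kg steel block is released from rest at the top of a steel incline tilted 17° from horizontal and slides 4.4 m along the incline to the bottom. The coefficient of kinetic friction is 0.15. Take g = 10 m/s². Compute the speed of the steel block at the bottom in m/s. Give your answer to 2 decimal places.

3.62 m/s

The weight component along the incline is mg sin 17° = 37.424 N and the normal force is N = mg cos 17° = 122.407 N.
Friction up the slope is f = μN = 0.15 × 122.407 = 18.361 N, so the net downslope force is 37.424 − 18.361 = 19.063 N and a = 19.063 / 12.8 = 1.4893 m/s².
Starting from rest over a distance of 4.4 m, v² = 2aL = 2 × 1.4893 × 4.4 = 13.1058, so v = 3.6202 m/s.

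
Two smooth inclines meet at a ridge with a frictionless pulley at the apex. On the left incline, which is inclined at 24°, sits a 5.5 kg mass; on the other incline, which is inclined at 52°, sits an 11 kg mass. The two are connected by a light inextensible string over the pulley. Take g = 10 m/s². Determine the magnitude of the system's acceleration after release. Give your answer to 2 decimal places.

Resolve each weight along its own incline: the 5.5 kg mass has component 5.5 × 10 × sin 24° = 22.371 N down its slope, and the 11 kg mass has 11 × 10 × sin 52° = 86.681 N down its slope.
The 11 kg side's 86.681 N exceeds the other side's 22.371 N, so that mass slides down and the 5.5 kg mass slides up. Taking that direction as positive, Newton's second law for the whole system gives 86.681 − 22.371 = (5.5 + 11) a, so a = 64.310 / 16.5 = 3.8976 m/s².

3.90 m/s²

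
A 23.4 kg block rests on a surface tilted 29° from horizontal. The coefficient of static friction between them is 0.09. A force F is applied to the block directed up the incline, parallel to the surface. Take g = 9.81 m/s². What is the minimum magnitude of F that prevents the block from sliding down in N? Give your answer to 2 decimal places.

The normal force is N = mg cos 29° = 200.772 N. With F at its minimum the block is on the verge of sliding down, so static friction is at its maximum μ_s N = 0.09 × 200.772 = 18.069 N and acts up the slope.
Equilibrium along the incline: F + μ_s N = mg sin 29°, so F = 111.290 − 18.069 = 93.221 N.

93.22 N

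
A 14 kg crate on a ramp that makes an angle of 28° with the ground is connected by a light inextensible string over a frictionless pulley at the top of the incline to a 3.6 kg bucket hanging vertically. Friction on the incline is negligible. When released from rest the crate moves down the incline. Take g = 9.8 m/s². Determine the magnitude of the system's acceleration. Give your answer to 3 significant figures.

For the crate on the incline: the weight component along the slope is m₁g sin 28° = 14 × 9.8 × 0.4695 = 64.415 N and the normal force is N = m₁g cos 28° = 121.140 N.
Newton's second law for the crate (down-slope positive): 64.415 − T = 14 a. For the hanging bucket (upward positive): T − 3.6 × 9.8 = 3.6 a.
Adding the two equations eliminates T: 29.135 = 17.6 a, so a = 1.6554 m/s².

1.66 m/s²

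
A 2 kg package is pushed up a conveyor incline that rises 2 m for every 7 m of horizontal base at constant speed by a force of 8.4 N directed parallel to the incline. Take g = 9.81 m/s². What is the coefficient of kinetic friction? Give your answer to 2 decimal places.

0.16

At constant speed ΣF = 0 along the incline. The applied 8.4 N acts up the slope; the weight component mg sin 15.95° = 5.390 N and kinetic friction μN both act down the slope.
So 8.4 = 5.390 + μ × 18.865, giving μ = (8.4 − 5.390) / 18.865 = 0.1596.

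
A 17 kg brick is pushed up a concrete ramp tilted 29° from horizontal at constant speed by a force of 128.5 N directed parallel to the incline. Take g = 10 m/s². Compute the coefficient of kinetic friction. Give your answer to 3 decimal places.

0.310

At constant speed ΣF = 0 along the incline. The applied 128.5 N acts up the slope; the weight component mg sin 29° = 82.418 N and kinetic friction μN both act down the slope.
So 128.5 = 82.418 + μ × 148.685, giving μ = (128.5 − 82.418) / 148.685 = 0.3099.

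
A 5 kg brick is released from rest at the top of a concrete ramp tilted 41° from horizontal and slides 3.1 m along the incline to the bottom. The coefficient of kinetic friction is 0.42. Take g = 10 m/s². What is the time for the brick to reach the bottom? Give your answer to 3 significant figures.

1.35 s

The weight component along the incline is mg sin 41° = 32.803 N and the normal force is N = mg cos 41° = 37.735 N.
Friction up the slope is f = μN = 0.42 × 37.735 = 15.849 N, so the net downslope force is 32.803 − 15.849 = 16.954 N and a = 16.954 / 5 = 3.3908 m/s².
Starting from rest, L = ½at², so t = √(2L/a) = √(2 × 3.1 / 3.3908) = 1.3522 s.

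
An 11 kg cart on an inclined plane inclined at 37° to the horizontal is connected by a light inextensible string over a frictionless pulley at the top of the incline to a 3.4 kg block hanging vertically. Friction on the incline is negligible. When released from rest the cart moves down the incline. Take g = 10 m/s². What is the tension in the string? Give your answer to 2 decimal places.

For the cart on the incline: the weight component along the slope is m₁g sin 37° = 11 × 10 × 0.6018 = 66.198 N and the normal force is N = m₁g cos 37° = 87.850 N.
Newton's second law for the cart (down-slope positive): 66.198 − T = 11 a. For the hanging block (upward positive): T − 3.4 × 10 = 3.4 a.
Adding the two equations eliminates T: 32.198 = 14.4 a, so a = 2.2360 m/s².
Then from the hanging block's equation, T = 3.4 × (10 + 2.2360) = 41.602 N.

41.60 N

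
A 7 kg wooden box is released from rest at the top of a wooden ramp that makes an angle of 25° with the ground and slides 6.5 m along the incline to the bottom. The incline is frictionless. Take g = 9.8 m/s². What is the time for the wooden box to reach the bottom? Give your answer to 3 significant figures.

1.77 s

The weight component along the incline is mg sin 25° = 28.992 N and the normal force is N = mg cos 25° = 62.173 N.
With no friction, a = g sin 25° = 4.1417 m/s².
Starting from rest, L = ½at², so t = √(2L/a) = √(2 × 6.5 / 4.1417) = 1.7717 s.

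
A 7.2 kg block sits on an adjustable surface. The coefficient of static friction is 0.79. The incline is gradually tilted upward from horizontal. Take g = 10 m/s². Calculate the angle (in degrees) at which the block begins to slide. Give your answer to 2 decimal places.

38.31°

At the threshold of sliding, static friction is at its maximum μ_s N and exactly balances the weight component along the incline: mg sin θ = μ_s mg cos θ.
Hence tan θ = μ_s = 0.79, so θ = arctan(0.79) = 38.3087°.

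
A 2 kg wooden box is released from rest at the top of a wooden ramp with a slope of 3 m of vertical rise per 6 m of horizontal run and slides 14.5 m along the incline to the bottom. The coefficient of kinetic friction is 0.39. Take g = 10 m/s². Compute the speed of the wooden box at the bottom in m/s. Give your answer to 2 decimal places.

The weight component along the incline is mg sin 26.57° = 8.944 N and the normal force is N = mg cos 26.57° = 17.889 N.
Friction up the slope is f = μN = 0.39 × 17.889 = 6.977 N, so the net downslope force is 8.944 − 6.977 = 1.967 N and a = 1.967 / 2 = 0.9835 m/s².
Starting from rest over a distance of 14.5 m, v² = 2aL = 2 × 0.9835 × 14.5 = 28.5215, so v = 5.3406 m/s.

5.34 m/s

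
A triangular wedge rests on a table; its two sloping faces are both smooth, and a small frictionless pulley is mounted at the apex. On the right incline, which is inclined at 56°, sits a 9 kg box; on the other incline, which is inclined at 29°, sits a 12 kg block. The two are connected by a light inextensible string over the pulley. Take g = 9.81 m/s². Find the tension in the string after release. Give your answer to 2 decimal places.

66.29 N

Resolve each weight along its own incline: the 9 kg mass has component 9 × 9.81 × sin 56° = 73.196 N down its slope, and the 12 kg mass has 12 × 9.81 × sin 29° = 57.072 N down its slope.
The 9 kg side's 73.196 N exceeds the other side's 57.072 N, so that mass slides down and the 12 kg mass slides up. Taking that direction as positive, Newton's second law for the whole system gives 73.196 − 57.072 = (9 + 12) a, so a = 16.124 / 21 = 0.7678 m/s².
For the 12 kg mass (up-slope positive): T − 57.072 = 12 × 0.7678, so T = 66.286 N.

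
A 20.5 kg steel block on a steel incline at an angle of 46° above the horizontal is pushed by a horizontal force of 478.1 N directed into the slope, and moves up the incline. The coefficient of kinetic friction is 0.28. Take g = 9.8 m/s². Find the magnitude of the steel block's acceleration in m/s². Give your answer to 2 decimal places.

2.55 m/s²

The horizontal push has components F cos 46° = 478.1 × 0.6947 = 332.136 N up the incline and F sin 46° = 478.1 × 0.7193 = 343.897 N pressing into the surface.
The normal force is therefore N = mg cos 46° + F sin 46° = 139.565 + 343.897 = 483.462 N, and kinetic friction down the slope is μN = 0.28 × 483.462 = 135.369 N.
Along the incline: F cos 46° − mg sin 46° − μN = ma, so 332.136 − 144.507 − 135.369 = 20.5 a, giving a = 2.5493 m/s².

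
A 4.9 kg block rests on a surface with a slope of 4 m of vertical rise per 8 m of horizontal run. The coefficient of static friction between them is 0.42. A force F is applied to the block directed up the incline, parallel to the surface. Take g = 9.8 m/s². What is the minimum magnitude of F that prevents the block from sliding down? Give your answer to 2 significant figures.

3.4 N

The normal force is N = mg cos 26.57° = 42.950 N. With F at its minimum the block is on the verge of sliding down, so static friction is at its maximum μ_s N = 0.42 × 42.950 = 18.039 N and acts up the slope.
Equilibrium along the incline: F + μ_s N = mg sin 26.57°, so F = 21.475 − 18.039 = 3.436 N.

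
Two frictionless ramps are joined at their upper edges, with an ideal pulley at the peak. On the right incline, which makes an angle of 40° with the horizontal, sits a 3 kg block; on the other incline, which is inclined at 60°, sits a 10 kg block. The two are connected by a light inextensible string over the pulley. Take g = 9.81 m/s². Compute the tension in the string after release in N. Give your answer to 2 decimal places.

Resolve each weight along its own incline: the 3 kg mass has component 3 × 9.81 × sin 40° = 18.917 N down its slope, and the 10 kg mass has 10 × 9.81 × sin 60° = 84.957 N down its slope.
The 10 kg side's 84.957 N exceeds the other side's 18.917 N, so that mass slides down and the 3 kg mass slides up. Taking that direction as positive, Newton's second law for the whole system gives 84.957 − 18.917 = (3 + 10) a, so a = 66.040 / 13 = 5.0800 m/s².
For the 3 kg mass (up-slope positive): T − 18.917 = 3 × 5.0800, so T = 34.157 N.

34.16 N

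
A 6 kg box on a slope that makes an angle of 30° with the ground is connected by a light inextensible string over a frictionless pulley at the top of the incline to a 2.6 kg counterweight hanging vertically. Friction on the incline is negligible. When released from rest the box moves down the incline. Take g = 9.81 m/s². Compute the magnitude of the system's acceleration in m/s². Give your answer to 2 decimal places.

For the box on the incline: the weight component along the slope is m₁g sin 30° = 6 × 9.81 × 0.5000 = 29.430 N and the normal force is N = m₁g cos 30° = 50.974 N.
Newton's second law for the box (down-slope positive): 29.430 − T = 6 a. For the hanging counterweight (upward positive): T − 2.6 × 9.81 = 2.6 a.
Adding the two equations eliminates T: 3.924 = 8.6 a, so a = 0.4563 m/s².

0.46 m/s²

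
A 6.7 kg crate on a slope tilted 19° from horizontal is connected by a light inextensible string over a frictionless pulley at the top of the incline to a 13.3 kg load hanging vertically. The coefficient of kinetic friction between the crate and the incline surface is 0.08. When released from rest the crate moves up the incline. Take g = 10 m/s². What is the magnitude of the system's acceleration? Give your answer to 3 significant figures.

5.31 m/s²

For the crate on the incline: the weight component along the slope is m₁g sin 19° = 6.7 × 10 × 0.3256 = 21.815 N and the normal force is N = m₁g cos 19° = 63.350 N.
Kinetic friction opposes the crate's motion up the incline: f = μN = 0.08 × 63.350 = 5.068 N acting down the slope.
Newton's second law for the crate (up-slope positive): T − 21.815 − 5.068 = 6.7 a. For the hanging load (downward positive): 13.3 × 10 − T = 13.3 a.
Adding the two equations eliminates T: 106.117 = 20 a, so a = 5.3059 m/s².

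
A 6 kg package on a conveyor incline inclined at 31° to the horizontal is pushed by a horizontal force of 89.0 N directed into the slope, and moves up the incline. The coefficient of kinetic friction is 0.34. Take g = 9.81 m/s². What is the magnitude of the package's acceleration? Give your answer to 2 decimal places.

The horizontal push has components F cos 31° = 89.0 × 0.8572 = 76.291 N up the incline and F sin 31° = 89.0 × 0.5150 = 45.835 N pressing into the surface.
The normal force is therefore N = mg cos 31° + F sin 31° = 50.455 + 45.835 = 96.290 N, and kinetic friction down the slope is μN = 0.34 × 96.290 = 32.739 N.
Along the incline: F cos 31° − mg sin 31° − μN = ma, so 76.291 − 30.313 − 32.739 = 6 a, giving a = 2.2065 m/s².

2.21 m/s²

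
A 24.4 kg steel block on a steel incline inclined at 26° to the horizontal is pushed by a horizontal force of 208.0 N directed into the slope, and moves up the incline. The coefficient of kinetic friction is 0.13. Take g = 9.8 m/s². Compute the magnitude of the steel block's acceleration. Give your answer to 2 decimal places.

1.73 m/s²

The horizontal push has components F cos 26° = 208.0 × 0.8988 = 186.950 N up the incline and F sin 26° = 208.0 × 0.4384 = 91.187 N pressing into the surface.
The normal force is therefore N = mg cos 26° + F sin 26° = 214.921 + 91.187 = 306.108 N, and kinetic friction down the slope is μN = 0.13 × 306.108 = 39.794 N.
Along the incline: F cos 26° − mg sin 26° − μN = ma, so 186.950 − 104.830 − 39.794 = 24.4 a, giving a = 1.7347 m/s².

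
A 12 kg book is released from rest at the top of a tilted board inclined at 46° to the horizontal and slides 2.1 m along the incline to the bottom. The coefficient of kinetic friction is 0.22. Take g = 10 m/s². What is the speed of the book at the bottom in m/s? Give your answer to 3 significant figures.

4.88 m/s

The weight component along the incline is mg sin 46° = 86.321 N and the normal force is N = mg cos 46° = 83.359 N.
Friction up the slope is f = μN = 0.22 × 83.359 = 18.339 N, so the net downslope force is 86.321 − 18.339 = 67.982 N and a = 67.982 / 12 = 5.6652 m/s².
Starting from rest over a distance of 2.1 m, v² = 2aL = 2 × 5.6652 × 2.1 = 23.7938, so v = 4.8779 m/s.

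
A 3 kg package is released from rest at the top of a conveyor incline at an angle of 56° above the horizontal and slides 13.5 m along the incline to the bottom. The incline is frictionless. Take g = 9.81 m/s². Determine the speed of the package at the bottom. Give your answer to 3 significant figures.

The weight component along the incline is mg sin 56° = 24.399 N and the normal force is N = mg cos 56° = 16.457 N.
With no friction, a = g sin 56° = 8.1329 m/s².
Starting from rest over a distance of 13.5 m, v² = 2aL = 2 × 8.1329 × 13.5 = 219.5883, so v = 14.8185 m/s.

14.8 m/s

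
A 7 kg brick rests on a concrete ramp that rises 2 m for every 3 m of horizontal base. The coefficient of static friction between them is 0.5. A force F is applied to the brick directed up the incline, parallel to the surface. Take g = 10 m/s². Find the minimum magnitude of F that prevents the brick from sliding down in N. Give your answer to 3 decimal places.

9.707 N

The normal force is N = mg cos 33.69° = 58.244 N. With F at its minimum the brick is on the verge of sliding down, so static friction is at its maximum μ_s N = 0.5 × 58.244 = 29.122 N and acts up the slope.
Equilibrium along the incline: F + μ_s N = mg sin 33.69°, so F = 38.829 − 29.122 = 9.707 N.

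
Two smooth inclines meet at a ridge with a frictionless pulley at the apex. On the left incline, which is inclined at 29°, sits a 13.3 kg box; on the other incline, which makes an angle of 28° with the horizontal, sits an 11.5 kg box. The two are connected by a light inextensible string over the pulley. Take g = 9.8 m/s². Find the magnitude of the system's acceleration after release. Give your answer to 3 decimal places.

Resolve each weight along its own incline: the 13.3 kg mass has component 13.3 × 9.8 × sin 29° = 63.190 N down its slope, and the 11.5 kg mass has 11.5 × 9.8 × sin 28° = 52.909 N down its slope.
The 13.3 kg side's 63.190 N exceeds the other side's 52.909 N, so that mass slides down and the 11.5 kg mass slides up. Taking that direction as positive, Newton's second law for the whole system gives 63.190 − 52.909 = (13.3 + 11.5) a, so a = 10.281 / 24.8 = 0.4146 m/s².

0.415 m/s²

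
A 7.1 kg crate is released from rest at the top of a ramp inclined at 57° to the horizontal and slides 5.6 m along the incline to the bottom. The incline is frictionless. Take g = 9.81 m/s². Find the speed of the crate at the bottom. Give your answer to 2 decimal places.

The weight component along the incline is mg sin 57° = 58.414 N and the normal force is N = mg cos 57° = 37.935 N.
With no friction, a = g sin 57° = 8.2274 m/s².
Starting from rest over a distance of 5.6 m, v² = 2aL = 2 × 8.2274 × 5.6 = 92.1469, so v = 9.5993 m/s.

9.60 m/s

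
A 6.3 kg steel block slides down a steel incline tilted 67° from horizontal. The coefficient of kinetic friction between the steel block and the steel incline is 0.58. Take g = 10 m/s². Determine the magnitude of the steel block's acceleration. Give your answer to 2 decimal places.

6.94 m/s²

Resolving the weight along the incline: the component pulling the steel block down the slope is mg sin 67° = 6.3 × 10 × 0.9205 = 57.992 N, and the normal force is N = mg cos 67° = 6.3 × 10 × 0.3907 = 24.614 N.
Kinetic friction acts up the slope with magnitude f = μN = 0.58 × 24.614 = 14.276 N.
Net force along the incline is 57.992 − 14.276 = 43.716 N, so a = 43.716 / 6.3 = 6.9390 m/s².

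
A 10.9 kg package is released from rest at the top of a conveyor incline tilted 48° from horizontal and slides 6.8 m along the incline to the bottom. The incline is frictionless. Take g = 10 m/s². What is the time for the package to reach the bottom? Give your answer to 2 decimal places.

1.35 s

The weight component along the incline is mg sin 48° = 81.003 N and the normal force is N = mg cos 48° = 72.935 N.
With no friction, a = g sin 48° = 7.4314 m/s².
Starting from rest, L = ½at², so t = √(2L/a) = √(2 × 6.8 / 7.4314) = 1.3528 s.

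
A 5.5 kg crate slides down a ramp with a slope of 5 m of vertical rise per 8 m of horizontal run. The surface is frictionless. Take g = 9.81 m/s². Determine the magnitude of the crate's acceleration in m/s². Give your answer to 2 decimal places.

5.20 m/s²

Resolving the weight along the incline: the component pulling the crate down the slope is mg sin 32.01° = 5.5 × 9.81 × 0.5300 = 28.596 N, and the normal force is N = mg cos 32.01° = 5.5 × 9.81 × 0.8480 = 45.754 N.
With no friction the net force along the incline is 28.596 N, so a = g sin 32.01° = 28.596 / 5.5 = 5.1993 m/s².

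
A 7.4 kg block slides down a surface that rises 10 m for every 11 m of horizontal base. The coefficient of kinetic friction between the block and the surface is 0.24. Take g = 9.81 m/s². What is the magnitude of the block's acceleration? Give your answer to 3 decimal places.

4.857 m/s²

Resolving the weight along the incline: the component pulling the block down the slope is mg sin 42.27° = 7.4 × 9.81 × 0.6727 = 48.834 N, and the normal force is N = mg cos 42.27° = 7.4 × 9.81 × 0.7399 = 53.712 N.
Kinetic friction acts up the slope with magnitude f = μN = 0.24 × 53.712 = 12.891 N.
Net force along the incline is 48.834 − 12.891 = 35.943 N, so a = 35.943 / 7.4 = 4.8572 m/s².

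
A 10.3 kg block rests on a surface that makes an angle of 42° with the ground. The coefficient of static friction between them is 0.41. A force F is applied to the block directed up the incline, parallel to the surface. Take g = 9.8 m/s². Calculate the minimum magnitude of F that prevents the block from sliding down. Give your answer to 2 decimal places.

The normal force is N = mg cos 42° = 75.013 N. With F at its minimum the block is on the verge of sliding down, so static friction is at its maximum μ_s N = 0.41 × 75.013 = 30.755 N and acts up the slope.
Equilibrium along the incline: F + μ_s N = mg sin 42°, so F = 67.542 − 30.755 = 36.787 N.

36.79 N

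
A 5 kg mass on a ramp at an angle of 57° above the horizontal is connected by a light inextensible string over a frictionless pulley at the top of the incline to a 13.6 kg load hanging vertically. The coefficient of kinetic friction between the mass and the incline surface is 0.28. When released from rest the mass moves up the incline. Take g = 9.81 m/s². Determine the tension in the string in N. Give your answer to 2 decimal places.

For the mass on the incline: the weight component along the slope is m₁g sin 57° = 5 × 9.81 × 0.8387 = 41.138 N and the normal force is N = m₁g cos 57° = 26.715 N.
Kinetic friction opposes the mass's motion up the incline: f = μN = 0.28 × 26.715 = 7.480 N acting down the slope.
Newton's second law for the mass (up-slope positive): T − 41.138 − 7.480 = 5 a. For the hanging load (downward positive): 13.6 × 9.81 − T = 13.6 a.
Adding the two equations eliminates T: 84.798 = 18.6 a, so a = 4.5590 m/s².
Then from the hanging load's equation, T = 13.6 × (9.81 − 4.5590) = 71.414 N.

71.41 N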